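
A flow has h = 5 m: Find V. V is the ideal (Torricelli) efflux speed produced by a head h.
Formula: V = \sqrt{2 g h}
V = √(2·9.81·5) = 9.905 m/s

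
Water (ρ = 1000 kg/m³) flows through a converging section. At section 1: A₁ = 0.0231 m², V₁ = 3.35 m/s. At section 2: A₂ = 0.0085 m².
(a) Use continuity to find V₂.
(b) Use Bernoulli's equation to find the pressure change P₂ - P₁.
(a) Continuity: A₁V₁=A₂V₂ -> V₂=A₁V₁/A₂=0.0231*3.35/0.0085=9.10 m/s
(b) Bernoulli: P₂-P₁=0.5*rho*(V₁^2-V₂^2)/1000=0.5*1000*(3.35^2-9.10^2)/1000=-35.79 kPa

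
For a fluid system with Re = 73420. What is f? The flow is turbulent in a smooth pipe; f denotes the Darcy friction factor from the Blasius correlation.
Formula: f = \frac{0.316}{Re^{0.25}}
f = 0.316/73420^0.25 = 0.0192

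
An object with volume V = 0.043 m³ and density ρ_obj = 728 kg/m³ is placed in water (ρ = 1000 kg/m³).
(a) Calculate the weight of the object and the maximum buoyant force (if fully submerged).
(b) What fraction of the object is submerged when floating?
(a) W=rho_obj*g*V=728*9.81*0.043=307.1 N; F_B(max)=rho*g*V=1000*9.81*0.043=421.8 N
(b) Floating fraction=rho_obj/rho=728/1000=0.728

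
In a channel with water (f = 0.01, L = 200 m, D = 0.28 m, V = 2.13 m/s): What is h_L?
Formula: h_L = f \frac{L}{D} \frac{V^2}{2g}
h_L = 0.01·(200/0.28)·2.13²/(2·9.81) = 1.652 m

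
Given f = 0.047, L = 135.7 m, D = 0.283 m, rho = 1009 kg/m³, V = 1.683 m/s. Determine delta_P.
Formula: \Delta P = f \frac{L}{D} \frac{\rho V^2}{2}
delta_P = 0.047·(135.7/0.283)·0.5·1009·1.683²/1000 = 32.2 kPa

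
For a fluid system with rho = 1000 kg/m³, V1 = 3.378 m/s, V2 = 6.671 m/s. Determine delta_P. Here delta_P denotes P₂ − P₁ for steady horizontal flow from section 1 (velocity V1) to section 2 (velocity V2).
Formula: \Delta P = \frac{1}{2} \rho (V_1^2 - V_2^2)
delta_P = 0.5·1000·(3.378² − 6.671²)/1000 = -16.55 kPa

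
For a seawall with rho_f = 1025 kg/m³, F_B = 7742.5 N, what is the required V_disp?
Formula: F_B = \rho_f g V_{disp}
Substituting knowns: 7742.5 = 1025·9.81·V_disp
Solving for V_disp: V_disp = 7742.5/(1025·9.81) = 0.77 m³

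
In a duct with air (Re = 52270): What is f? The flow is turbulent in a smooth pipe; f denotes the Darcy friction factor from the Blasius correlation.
Formula: f = \frac{0.316}{Re^{0.25}}
f = 0.316/52270^0.25 = 0.0209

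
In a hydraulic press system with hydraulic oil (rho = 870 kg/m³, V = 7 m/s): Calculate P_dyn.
Formula: P_{dyn} = \frac{1}{2} \rho V^2
P_dyn = 0.5·870·7²/1000 = 21.32 kPa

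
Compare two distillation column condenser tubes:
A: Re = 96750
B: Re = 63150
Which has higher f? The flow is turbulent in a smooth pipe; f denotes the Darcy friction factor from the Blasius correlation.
f(A) = 0.01792, f(B) = 0.01993. Answer: B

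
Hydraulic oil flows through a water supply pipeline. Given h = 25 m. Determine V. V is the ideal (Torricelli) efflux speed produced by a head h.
Formula: V = \sqrt{2 g h}
V = √(2·9.81·25) = 22.15 m/s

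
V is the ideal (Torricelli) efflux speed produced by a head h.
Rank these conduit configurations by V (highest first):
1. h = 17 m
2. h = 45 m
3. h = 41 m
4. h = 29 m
Case 1: V = 18.26 m/s
Case 2: V = 29.71 m/s
Case 3: V = 28.36 m/s
Case 4: V = 23.85 m/s
Ranking (highest first): 2, 3, 4, 1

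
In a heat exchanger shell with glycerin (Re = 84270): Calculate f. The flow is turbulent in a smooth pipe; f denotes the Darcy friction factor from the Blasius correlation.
Formula: f = \frac{0.316}{Re^{0.25}}
f = 0.316/84270^0.25 = 0.01855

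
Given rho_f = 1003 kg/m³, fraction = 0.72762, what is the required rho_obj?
Formula: f_{sub} = \frac{\rho_{obj}}{\rho_f}
Substituting knowns: 0.72762 = rho_obj/1003
Solving for rho_obj: rho_obj = 0.72762·1003 = 729.8 kg/m³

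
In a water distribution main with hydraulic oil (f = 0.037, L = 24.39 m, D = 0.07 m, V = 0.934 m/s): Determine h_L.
Formula: h_L = f \frac{L}{D} \frac{V^2}{2g}
h_L = 0.037·(24.39/0.07)·0.934²/(2·9.81) = 0.5732 m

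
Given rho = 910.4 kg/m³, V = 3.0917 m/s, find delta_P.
Formula: V = \sqrt{\frac{2 \Delta P}{\rho}}
Substituting knowns: 3.0917 = √(2·(delta_P·1000)/910.4)
Solving for delta_P: delta_P = 3.0917²·910.4/2/1000 = 4.351 kPa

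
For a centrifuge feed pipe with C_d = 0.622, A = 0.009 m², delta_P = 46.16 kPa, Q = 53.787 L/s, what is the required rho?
Formula: Q = C_d A \sqrt{\frac{2 \Delta P}{\rho}}
Substituting knowns: 53.787 = 0.622·0.009·√(2·(46.16·1000)/rho)·1000
Solving for rho: rho = 2·(46.16·1000)/((53.787/1000)/(0.622·0.009))² = 1000 kg/m³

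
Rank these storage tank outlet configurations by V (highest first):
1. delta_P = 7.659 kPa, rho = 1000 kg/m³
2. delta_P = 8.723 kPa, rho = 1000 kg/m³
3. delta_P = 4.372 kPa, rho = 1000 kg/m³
Case 1: V = 3.914 m/s
Case 2: V = 4.177 m/s
Case 3: V = 2.957 m/s
Ranking (highest first): 2, 1, 3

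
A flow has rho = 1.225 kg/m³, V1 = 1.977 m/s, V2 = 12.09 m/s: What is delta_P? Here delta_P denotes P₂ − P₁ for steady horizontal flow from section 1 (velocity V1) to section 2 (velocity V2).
Formula: \Delta P = \frac{1}{2} \rho (V_1^2 - V_2^2)
delta_P = 0.5·1.225·(1.977² − 12.09²)/1000 = -0.08713 kPa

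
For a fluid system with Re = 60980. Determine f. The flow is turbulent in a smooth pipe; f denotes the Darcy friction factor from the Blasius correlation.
Formula: f = \frac{0.316}{Re^{0.25}}
f = 0.316/60980^0.25 = 0.02011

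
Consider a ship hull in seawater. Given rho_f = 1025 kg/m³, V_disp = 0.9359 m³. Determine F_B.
Formula: F_B = \rho_f g V_{disp}
F_B = 1025·9.81·0.9359 = 9411 N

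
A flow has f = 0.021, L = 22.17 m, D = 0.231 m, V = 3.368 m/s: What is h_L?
Formula: h_L = f \frac{L}{D} \frac{V^2}{2g}
h_L = 0.021·(22.17/0.231)·3.368²/(2·9.81) = 1.165 m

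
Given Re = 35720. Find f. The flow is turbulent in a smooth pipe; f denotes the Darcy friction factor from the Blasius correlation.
Formula: f = \frac{0.316}{Re^{0.25}}
f = 0.316/35720^0.25 = 0.02299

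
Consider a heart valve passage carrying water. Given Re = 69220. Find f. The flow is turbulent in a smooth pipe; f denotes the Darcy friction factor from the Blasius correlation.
Formula: f = \frac{0.316}{Re^{0.25}}
f = 0.316/69220^0.25 = 0.01948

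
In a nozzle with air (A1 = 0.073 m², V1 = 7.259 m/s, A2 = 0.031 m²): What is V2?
Formula: V_2 = \frac{A_1 V_1}{A_2}
V2 = 0.073·7.259/0.031 = 17.09 m/s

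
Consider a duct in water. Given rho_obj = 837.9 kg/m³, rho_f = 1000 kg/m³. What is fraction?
Formula: f_{sub} = \frac{\rho_{obj}}{\rho_f}
fraction = 837.9/1000 = 0.8379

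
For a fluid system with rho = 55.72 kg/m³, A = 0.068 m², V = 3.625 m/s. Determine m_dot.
Formula: \dot{m} = \rho A V
m_dot = 55.72·0.068·3.625 = 13.73 kg/s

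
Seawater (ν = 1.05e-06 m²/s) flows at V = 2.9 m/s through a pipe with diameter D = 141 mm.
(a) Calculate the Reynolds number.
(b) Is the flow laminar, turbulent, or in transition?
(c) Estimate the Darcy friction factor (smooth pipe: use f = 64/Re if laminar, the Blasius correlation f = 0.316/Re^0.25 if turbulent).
(a) Re = V·D/ν = 2.9·0.141/1.05e-06 = 389430
(b) Flow regime: turbulent (Re > 4000)
(c) Friction factor: f = 0.316/Re^0.25 = 0.316/389430^0.25 = 0.01265 (Blasius is strictly valid for Re ≲ 1e5; used here as the smooth-pipe estimate the problem specifies)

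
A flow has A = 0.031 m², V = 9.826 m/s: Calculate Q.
Formula: Q = A V
Q = 0.031·9.826·1000 = 304.6 L/s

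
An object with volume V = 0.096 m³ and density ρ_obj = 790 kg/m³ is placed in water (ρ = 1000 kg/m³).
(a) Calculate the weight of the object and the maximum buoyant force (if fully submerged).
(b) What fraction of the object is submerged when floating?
(a) W=rho_obj*g*V=790*9.81*0.096=744.0 N; F_B(max)=rho*g*V=1000*9.81*0.096=941.8 N
(b) Floating fraction=rho_obj/rho=790/1000=0.790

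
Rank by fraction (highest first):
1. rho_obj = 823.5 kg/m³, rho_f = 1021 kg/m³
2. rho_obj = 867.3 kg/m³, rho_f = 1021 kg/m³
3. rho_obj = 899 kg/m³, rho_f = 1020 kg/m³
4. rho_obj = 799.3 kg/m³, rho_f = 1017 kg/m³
Case 1: fraction = 0.8066
Case 2: fraction = 0.8495
Case 3: fraction = 0.8814
Case 4: fraction = 0.7859
Ranking (highest first): 3, 2, 1, 4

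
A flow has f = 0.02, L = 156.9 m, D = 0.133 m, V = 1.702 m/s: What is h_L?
Formula: h_L = f \frac{L}{D} \frac{V^2}{2g}
h_L = 0.02·(156.9/0.133)·1.702²/(2·9.81) = 3.484 m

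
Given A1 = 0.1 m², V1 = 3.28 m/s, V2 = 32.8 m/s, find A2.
Formula: V_2 = \frac{A_1 V_1}{A_2}
Substituting knowns: 32.8 = 0.1·3.28/A2
Solving for A2: A2 = 0.1·3.28/32.8 = 0.01 m²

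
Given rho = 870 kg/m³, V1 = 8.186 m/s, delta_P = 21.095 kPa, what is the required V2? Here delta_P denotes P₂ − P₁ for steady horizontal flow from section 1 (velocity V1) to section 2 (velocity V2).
Formula: \Delta P = \frac{1}{2} \rho (V_1^2 - V_2^2)
Substituting knowns: 21.095 = 0.5·870·(8.186² − V2²)/1000
Solving for V2: V2 = √(8.186² − 2·(21.095·1000)/870) = 4.303 m/s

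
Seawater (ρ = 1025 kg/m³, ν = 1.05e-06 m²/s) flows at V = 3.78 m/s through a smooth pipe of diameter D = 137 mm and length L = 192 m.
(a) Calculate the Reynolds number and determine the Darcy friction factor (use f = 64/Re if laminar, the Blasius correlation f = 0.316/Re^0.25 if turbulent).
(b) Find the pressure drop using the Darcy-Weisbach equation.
(a) Re = V·D/ν = 3.78·0.137/1.05e-06 = 493200 → turbulent (Re > 4000); f = 0.316/Re^0.25 = 0.316/493200^0.25 = 0.011924 (Blasius is strictly valid for Re ≲ 1e5; used here as the smooth-pipe estimate the problem specifies)
(b) Darcy-Weisbach: ΔP = f·(L/D)·½ρV²/1000 = 0.011924·(192/0.137)·½·1025·3.78²/1000 = 122.4 kPa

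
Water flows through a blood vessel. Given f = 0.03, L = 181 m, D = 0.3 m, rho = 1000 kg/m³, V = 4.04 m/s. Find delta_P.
Formula: \Delta P = f \frac{L}{D} \frac{\rho V^2}{2}
delta_P = 0.03·(181/0.3)·0.5·1000·4.04²/1000 = 147.7 kPa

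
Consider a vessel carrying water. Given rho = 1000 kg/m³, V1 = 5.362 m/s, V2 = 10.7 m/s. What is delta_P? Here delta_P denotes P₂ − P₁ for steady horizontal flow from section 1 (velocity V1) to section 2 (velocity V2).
Formula: \Delta P = \frac{1}{2} \rho (V_1^2 - V_2^2)
delta_P = 0.5·1000·(5.362² − 10.7²)/1000 = -42.87 kPa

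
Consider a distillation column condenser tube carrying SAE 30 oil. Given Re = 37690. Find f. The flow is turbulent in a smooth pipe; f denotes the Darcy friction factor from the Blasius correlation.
Formula: f = \frac{0.316}{Re^{0.25}}
f = 0.316/37690^0.25 = 0.02268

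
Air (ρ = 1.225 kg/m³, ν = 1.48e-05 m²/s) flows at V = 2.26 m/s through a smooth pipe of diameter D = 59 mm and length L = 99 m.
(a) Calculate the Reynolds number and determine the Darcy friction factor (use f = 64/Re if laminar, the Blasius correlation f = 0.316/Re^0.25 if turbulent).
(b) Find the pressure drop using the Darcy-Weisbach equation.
(a) Re = V·D/ν = 2.26·0.059/1.48e-05 = 9009.5 → turbulent (Re > 4000); f = 0.316/Re^0.25 = 0.316/9009.5^0.25 = 0.032435
(b) Darcy-Weisbach: ΔP = f·(L/D)·½ρV²/1000 = 0.032435·(99/0.059)·½·1.225·2.26²/1000 = 0.1703 kPa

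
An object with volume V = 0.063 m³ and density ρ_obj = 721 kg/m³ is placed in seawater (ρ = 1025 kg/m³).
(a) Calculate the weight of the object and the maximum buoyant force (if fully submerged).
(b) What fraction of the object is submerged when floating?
(a) W=rho_obj*g*V=721*9.81*0.063=445.6 N; F_B(max)=rho*g*V=1025*9.81*0.063=633.5 N
(b) Floating fraction=rho_obj/rho=721/1025=0.703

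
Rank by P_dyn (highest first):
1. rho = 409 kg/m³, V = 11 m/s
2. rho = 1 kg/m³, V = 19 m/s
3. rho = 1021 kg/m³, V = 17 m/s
Case 1: P_dyn = 24.74 kPa
Case 2: P_dyn = 0.1805 kPa
Case 3: P_dyn = 147.5 kPa
Ranking (highest first): 3, 1, 2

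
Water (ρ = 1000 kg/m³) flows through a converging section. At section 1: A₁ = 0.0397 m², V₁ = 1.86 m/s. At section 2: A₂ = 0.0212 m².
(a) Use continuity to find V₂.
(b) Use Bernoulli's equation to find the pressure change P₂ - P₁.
(a) Continuity: A₁V₁=A₂V₂ -> V₂=A₁V₁/A₂=0.0397*1.86/0.0212=3.48 m/s
(b) Bernoulli: P₂-P₁=0.5*rho*(V₁^2-V₂^2)/1000=0.5*1000*(1.86^2-3.48^2)/1000=-4.325 kPa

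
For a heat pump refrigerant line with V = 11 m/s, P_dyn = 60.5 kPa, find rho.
Formula: P_{dyn} = \frac{1}{2} \rho V^2
Substituting knowns: 60.5 = 0.5·rho·11²/1000
Solving for rho: rho = 2·(60.5·1000)/11² = 1000 kg/m³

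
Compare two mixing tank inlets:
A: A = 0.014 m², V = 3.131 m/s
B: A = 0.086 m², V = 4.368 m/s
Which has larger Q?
Q(A) = 43.83 L/s, Q(B) = 375.6 L/s. Answer: B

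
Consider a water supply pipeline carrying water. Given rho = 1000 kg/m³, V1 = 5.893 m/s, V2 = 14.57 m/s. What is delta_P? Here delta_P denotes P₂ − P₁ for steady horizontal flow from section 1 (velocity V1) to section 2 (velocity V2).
Formula: \Delta P = \frac{1}{2} \rho (V_1^2 - V_2^2)
delta_P = 0.5·1000·(5.893² − 14.57²)/1000 = -88.78 kPa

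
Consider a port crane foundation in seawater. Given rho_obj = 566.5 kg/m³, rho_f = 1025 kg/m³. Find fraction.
Formula: f_{sub} = \frac{\rho_{obj}}{\rho_f}
fraction = 566.5/1025 = 0.5527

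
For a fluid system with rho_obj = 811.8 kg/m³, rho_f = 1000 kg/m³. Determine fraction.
Formula: f_{sub} = \frac{\rho_{obj}}{\rho_f}
fraction = 811.8/1000 = 0.8118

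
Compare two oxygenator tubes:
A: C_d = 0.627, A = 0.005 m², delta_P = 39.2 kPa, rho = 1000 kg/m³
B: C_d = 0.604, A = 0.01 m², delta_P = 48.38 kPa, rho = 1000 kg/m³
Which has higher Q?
Q(A) = 27.76 L/s, Q(B) = 59.41 L/s. Answer: B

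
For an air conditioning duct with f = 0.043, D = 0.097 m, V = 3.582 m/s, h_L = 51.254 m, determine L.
Formula: h_L = f \frac{L}{D} \frac{V^2}{2g}
Substituting knowns: 51.254 = 0.043·(L/0.097)·3.582²/(2·9.81)
Solving for L: L = 51.254·2·9.81·0.097/(0.043·3.582²) = 176.8 m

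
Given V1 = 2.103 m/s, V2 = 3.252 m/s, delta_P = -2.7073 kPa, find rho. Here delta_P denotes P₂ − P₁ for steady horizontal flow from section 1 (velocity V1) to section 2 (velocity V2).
Formula: \Delta P = \frac{1}{2} \rho (V_1^2 - V_2^2)
Substituting knowns: -2.7073 = 0.5·rho·(2.103² − 3.252²)/1000
Solving for rho: rho = 2·(-2.7073·1000)/(2.103² − 3.252²) = 880 kg/m³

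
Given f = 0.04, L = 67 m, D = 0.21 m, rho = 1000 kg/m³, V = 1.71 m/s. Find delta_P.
Formula: \Delta P = f \frac{L}{D} \frac{\rho V^2}{2}
delta_P = 0.04·(67/0.21)·0.5·1000·1.71²/1000 = 18.66 kPa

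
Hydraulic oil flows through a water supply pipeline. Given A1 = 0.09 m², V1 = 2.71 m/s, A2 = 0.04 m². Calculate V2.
Formula: V_2 = \frac{A_1 V_1}{A_2}
V2 = 0.09·2.71/0.04 = 6.097 m/s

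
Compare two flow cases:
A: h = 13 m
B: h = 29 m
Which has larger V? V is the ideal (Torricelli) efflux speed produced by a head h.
V(A) = 15.97 m/s, V(B) = 23.85 m/s. Answer: B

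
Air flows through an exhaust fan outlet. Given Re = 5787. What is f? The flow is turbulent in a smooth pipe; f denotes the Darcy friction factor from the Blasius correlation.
Formula: f = \frac{0.316}{Re^{0.25}}
f = 0.316/5787^0.25 = 0.03623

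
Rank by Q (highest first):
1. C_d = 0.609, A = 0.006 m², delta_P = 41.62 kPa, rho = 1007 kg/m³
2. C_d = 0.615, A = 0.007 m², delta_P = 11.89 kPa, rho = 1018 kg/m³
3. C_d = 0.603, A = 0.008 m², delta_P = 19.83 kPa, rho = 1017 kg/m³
Case 1: Q = 33.22 L/s
Case 2: Q = 20.81 L/s
Case 3: Q = 30.12 L/s
Ranking (highest first): 1, 3, 2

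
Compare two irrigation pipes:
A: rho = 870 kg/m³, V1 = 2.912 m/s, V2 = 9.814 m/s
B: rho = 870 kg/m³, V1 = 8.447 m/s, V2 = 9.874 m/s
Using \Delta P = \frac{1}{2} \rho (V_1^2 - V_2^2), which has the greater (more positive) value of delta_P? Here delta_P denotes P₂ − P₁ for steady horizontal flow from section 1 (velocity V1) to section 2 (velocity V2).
delta_P(A) = -38.21 kPa, delta_P(B) = -11.37 kPa. Answer: B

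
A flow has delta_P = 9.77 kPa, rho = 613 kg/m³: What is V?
Formula: V = \sqrt{\frac{2 \Delta P}{\rho}}
V = √(2·(9.77·1000)/613) = 5.646 m/s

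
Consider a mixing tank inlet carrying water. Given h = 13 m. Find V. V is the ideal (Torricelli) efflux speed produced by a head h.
Formula: V = \sqrt{2 g h}
V = √(2·9.81·13) = 15.97 m/s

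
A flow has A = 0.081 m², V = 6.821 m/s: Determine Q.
Formula: Q = A V
Q = 0.081·6.821·1000 = 552.5 L/s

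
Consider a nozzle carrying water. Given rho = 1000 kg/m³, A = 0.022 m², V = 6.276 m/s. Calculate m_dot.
Formula: \dot{m} = \rho A V
m_dot = 1000·0.022·6.276 = 138.1 kg/s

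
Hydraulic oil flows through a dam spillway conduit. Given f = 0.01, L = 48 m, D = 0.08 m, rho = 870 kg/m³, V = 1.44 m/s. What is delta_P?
Formula: \Delta P = f \frac{L}{D} \frac{\rho V^2}{2}
delta_P = 0.01·(48/0.08)·0.5·870·1.44²/1000 = 5.412 kPa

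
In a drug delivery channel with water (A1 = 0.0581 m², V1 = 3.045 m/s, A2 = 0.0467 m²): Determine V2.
Formula: V_2 = \frac{A_1 V_1}{A_2}
V2 = 0.0581·3.045/0.0467 = 3.788 m/s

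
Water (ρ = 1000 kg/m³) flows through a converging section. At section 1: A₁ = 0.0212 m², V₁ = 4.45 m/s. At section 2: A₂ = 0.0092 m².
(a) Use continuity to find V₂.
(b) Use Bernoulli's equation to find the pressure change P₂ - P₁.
(a) Continuity: A₁V₁=A₂V₂ -> V₂=A₁V₁/A₂=0.0212*4.45/0.0092=10.25 m/s
(b) Bernoulli: P₂-P₁=0.5*rho*(V₁^2-V₂^2)/1000=0.5*1000*(4.45^2-10.25^2)/1000=-42.63 kPa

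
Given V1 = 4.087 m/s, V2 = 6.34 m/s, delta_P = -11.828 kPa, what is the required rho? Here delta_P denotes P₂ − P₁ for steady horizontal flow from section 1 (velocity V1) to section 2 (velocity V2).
Formula: \Delta P = \frac{1}{2} \rho (V_1^2 - V_2^2)
Substituting knowns: -11.828 = 0.5·rho·(4.087² − 6.34²)/1000
Solving for rho: rho = 2·(-11.828·1000)/(4.087² − 6.34²) = 1007 kg/m³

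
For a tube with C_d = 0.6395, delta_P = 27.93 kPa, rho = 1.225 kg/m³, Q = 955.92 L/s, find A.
Formula: Q = C_d A \sqrt{\frac{2 \Delta P}{\rho}}
Substituting knowns: 955.92 = 0.6395·A·√(2·(27.93·1000)/1.225)·1000
Solving for A: A = (955.92/1000)/(0.6395·√(2·(27.93·1000)/1.225)) = 0.007 m²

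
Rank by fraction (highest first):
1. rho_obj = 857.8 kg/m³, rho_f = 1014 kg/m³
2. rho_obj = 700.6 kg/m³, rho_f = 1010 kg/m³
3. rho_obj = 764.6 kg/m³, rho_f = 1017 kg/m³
Case 1: fraction = 0.846
Case 2: fraction = 0.6937
Case 3: fraction = 0.7518
Ranking (highest first): 1, 3, 2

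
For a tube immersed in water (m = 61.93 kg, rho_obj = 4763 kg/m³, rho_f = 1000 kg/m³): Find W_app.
Formula: W_{app} = mg\left(1 - \frac{\rho_f}{\rho_{obj}}\right)
W_app = 61.93·9.81·(1 − 1000/4763) = 480 N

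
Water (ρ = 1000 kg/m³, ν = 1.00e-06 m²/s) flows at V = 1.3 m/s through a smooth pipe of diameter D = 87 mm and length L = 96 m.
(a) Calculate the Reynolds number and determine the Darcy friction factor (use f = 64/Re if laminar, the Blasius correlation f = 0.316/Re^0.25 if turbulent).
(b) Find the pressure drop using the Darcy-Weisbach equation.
(a) Re = V·D/ν = 1.3·0.087/1.00e-06 = 113100 → turbulent (Re > 4000); f = 0.316/Re^0.25 = 0.316/113100^0.25 = 0.017231 (Blasius is strictly valid for Re ≲ 1e5; used here as the smooth-pipe estimate the problem specifies)
(b) Darcy-Weisbach: ΔP = f·(L/D)·½ρV²/1000 = 0.017231·(96/0.087)·½·1000·1.3²/1000 = 16.07 kPa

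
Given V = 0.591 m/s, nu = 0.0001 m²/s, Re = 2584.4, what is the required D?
Formula: Re = \frac{V D}{\nu}
Substituting knowns: 2584.4 = 0.591·D/0.0001
Solving for D: D = 2584.4·0.0001/0.591 = 0.4373 m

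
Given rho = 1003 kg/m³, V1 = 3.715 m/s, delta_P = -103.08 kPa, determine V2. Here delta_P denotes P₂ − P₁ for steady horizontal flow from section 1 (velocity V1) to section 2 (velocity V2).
Formula: \Delta P = \frac{1}{2} \rho (V_1^2 - V_2^2)
Substituting knowns: -103.08 = 0.5·1003·(3.715² − V2²)/1000
Solving for V2: V2 = √(3.715² − 2·(-103.08·1000)/1003) = 14.81 m/s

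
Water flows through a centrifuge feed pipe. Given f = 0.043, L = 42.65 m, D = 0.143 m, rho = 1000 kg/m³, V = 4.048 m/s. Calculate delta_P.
Formula: \Delta P = f \frac{L}{D} \frac{\rho V^2}{2}
delta_P = 0.043·(42.65/0.143)·0.5·1000·4.048²/1000 = 105.1 kPa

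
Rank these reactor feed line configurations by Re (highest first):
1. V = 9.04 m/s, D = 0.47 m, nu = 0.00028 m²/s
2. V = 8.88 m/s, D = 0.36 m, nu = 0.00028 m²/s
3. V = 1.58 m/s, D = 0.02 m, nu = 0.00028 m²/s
Case 1: Re = 15174
Case 2: Re = 11417
Case 3: Re = 112.9
Ranking (highest first): 1, 2, 3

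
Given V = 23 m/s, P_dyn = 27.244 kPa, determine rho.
Formula: P_{dyn} = \frac{1}{2} \rho V^2
Substituting knowns: 27.244 = 0.5·rho·23²/1000
Solving for rho: rho = 2·(27.244·1000)/23² = 103 kg/m³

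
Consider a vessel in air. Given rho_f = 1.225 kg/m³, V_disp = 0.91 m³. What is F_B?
Formula: F_B = \rho_f g V_{disp}
F_B = 1.225·9.81·0.91 = 10.94 N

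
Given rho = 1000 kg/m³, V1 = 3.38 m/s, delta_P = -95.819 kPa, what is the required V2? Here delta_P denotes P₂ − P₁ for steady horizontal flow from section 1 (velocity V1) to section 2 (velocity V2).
Formula: \Delta P = \frac{1}{2} \rho (V_1^2 - V_2^2)
Substituting knowns: -95.819 = 0.5·1000·(3.38² − V2²)/1000
Solving for V2: V2 = √(3.38² − 2·(-95.819·1000)/1000) = 14.25 m/s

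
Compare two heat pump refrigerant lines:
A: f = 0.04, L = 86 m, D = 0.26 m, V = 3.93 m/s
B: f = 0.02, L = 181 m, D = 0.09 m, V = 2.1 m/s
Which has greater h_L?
h_L(A) = 10.42 m, h_L(B) = 9.041 m. Answer: A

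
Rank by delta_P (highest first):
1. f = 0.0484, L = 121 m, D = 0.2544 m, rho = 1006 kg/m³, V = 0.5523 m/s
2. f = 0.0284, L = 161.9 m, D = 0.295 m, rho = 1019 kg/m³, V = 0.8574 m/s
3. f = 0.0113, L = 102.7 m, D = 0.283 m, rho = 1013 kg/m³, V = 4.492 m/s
Case 1: delta_P = 3.532 kPa
Case 2: delta_P = 5.838 kPa
Case 3: delta_P = 41.91 kPa
Ranking (highest first): 3, 2, 1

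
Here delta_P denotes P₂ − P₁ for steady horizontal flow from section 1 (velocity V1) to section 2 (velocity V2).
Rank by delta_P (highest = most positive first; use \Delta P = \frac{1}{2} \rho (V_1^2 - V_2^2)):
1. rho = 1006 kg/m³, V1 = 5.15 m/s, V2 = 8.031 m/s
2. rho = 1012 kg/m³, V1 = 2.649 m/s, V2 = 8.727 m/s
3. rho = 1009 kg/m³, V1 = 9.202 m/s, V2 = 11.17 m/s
Case 1: delta_P = -19.1 kPa
Case 2: delta_P = -34.99 kPa
Case 3: delta_P = -20.23 kPa
Ranking (highest first): 1, 3, 2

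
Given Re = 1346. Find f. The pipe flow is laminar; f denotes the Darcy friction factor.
Formula: f = \frac{64}{Re}
f = 64/1346 = 0.04755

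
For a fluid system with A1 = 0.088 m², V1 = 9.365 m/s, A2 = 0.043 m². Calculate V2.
Formula: V_2 = \frac{A_1 V_1}{A_2}
V2 = 0.088·9.365/0.043 = 19.17 m/s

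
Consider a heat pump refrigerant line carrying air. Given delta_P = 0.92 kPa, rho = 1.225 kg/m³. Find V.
Formula: V = \sqrt{\frac{2 \Delta P}{\rho}}
V = √(2·(0.92·1000)/1.225) = 38.76 m/s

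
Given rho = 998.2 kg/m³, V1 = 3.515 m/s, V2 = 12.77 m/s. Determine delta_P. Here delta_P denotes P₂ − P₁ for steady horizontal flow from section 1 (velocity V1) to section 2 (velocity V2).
Formula: \Delta P = \frac{1}{2} \rho (V_1^2 - V_2^2)
delta_P = 0.5·998.2·(3.515² − 12.77²)/1000 = -75.22 kPa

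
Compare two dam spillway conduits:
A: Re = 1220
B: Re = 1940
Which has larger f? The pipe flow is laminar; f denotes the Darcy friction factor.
f(A) = 0.05246, f(B) = 0.03299. Answer: A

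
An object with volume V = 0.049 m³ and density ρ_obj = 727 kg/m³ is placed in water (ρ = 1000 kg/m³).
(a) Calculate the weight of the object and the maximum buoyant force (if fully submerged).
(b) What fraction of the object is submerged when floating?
(a) W=rho_obj*g*V=727*9.81*0.049=349.5 N; F_B(max)=rho*g*V=1000*9.81*0.049=480.7 N
(b) Floating fraction=rho_obj/rho=727/1000=0.727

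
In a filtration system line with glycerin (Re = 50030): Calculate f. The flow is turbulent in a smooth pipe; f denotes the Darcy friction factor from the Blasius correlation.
Formula: f = \frac{0.316}{Re^{0.25}}
f = 0.316/50030^0.25 = 0.02113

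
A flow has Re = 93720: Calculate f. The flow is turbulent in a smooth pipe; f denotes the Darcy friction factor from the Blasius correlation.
Formula: f = \frac{0.316}{Re^{0.25}}
f = 0.316/93720^0.25 = 0.01806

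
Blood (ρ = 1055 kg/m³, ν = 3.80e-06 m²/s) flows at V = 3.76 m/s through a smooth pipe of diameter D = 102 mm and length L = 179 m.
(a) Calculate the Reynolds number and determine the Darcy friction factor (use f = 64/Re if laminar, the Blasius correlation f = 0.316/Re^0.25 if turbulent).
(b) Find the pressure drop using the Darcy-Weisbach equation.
(a) Re = V·D/ν = 3.76·0.102/3.80e-06 = 100930 → turbulent (Re > 4000); f = 0.316/Re^0.25 = 0.316/100930^0.25 = 0.017729 (Blasius is strictly valid for Re ≲ 1e5; used here as the smooth-pipe estimate the problem specifies)
(b) Darcy-Weisbach: ΔP = f·(L/D)·½ρV²/1000 = 0.017729·(179/0.102)·½·1055·3.76²/1000 = 232 kPa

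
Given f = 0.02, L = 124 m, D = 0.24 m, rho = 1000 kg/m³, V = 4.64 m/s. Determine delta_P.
Formula: \Delta P = f \frac{L}{D} \frac{\rho V^2}{2}
delta_P = 0.02·(124/0.24)·0.5·1000·4.64²/1000 = 111.2 kPa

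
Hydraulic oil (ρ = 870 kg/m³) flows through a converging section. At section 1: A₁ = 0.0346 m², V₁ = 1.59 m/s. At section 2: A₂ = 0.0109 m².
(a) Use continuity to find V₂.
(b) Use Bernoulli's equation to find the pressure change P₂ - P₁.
(a) Continuity: A₁V₁=A₂V₂ -> V₂=A₁V₁/A₂=0.0346*1.59/0.0109=5.05 m/s
(b) Bernoulli: P₂-P₁=0.5*rho*(V₁^2-V₂^2)/1000=0.5*870*(1.59^2-5.05^2)/1000=-9.994 kPa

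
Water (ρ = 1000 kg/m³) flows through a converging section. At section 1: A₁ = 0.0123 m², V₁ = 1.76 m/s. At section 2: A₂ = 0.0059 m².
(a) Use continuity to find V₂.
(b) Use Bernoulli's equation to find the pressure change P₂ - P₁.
(a) Continuity: A₁V₁=A₂V₂ -> V₂=A₁V₁/A₂=0.0123*1.76/0.0059=3.67 m/s
(b) Bernoulli: P₂-P₁=0.5*rho*(V₁^2-V₂^2)/1000=0.5*1000*(1.76^2-3.67^2)/1000=-5.186 kPa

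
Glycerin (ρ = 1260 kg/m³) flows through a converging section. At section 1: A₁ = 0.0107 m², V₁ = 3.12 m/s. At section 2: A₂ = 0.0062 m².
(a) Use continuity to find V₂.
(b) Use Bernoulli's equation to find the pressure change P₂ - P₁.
(a) Continuity: A₁V₁=A₂V₂ -> V₂=A₁V₁/A₂=0.0107*3.12/0.0062=5.38 m/s
(b) Bernoulli: P₂-P₁=0.5*rho*(V₁^2-V₂^2)/1000=0.5*1260*(3.12^2-5.38^2)/1000=-12.1 kPa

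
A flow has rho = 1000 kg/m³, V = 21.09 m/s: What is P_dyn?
Formula: P_{dyn} = \frac{1}{2} \rho V^2
P_dyn = 0.5·1000·21.09²/1000 = 222.4 kPa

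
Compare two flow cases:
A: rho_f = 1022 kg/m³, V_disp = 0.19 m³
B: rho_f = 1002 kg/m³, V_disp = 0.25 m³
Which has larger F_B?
F_B(A) = 1905 N, F_B(B) = 2457 N. Answer: B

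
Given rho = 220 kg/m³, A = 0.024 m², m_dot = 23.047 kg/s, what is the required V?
Formula: \dot{m} = \rho A V
Substituting knowns: 23.047 = 220·0.024·V
Solving for V: V = 23.047/(220·0.024) = 4.365 m/s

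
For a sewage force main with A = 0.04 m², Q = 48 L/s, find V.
Formula: Q = A V
Substituting knowns: 48 = 0.04·V·1000
Solving for V: V = (48/1000)/0.04 = 1.2 m/s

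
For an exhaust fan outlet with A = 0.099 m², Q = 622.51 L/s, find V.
Formula: Q = A V
Substituting knowns: 622.51 = 0.099·V·1000
Solving for V: V = (622.51/1000)/0.099 = 6.288 m/s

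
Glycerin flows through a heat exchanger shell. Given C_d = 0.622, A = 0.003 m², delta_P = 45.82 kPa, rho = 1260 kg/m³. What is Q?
Formula: Q = C_d A \sqrt{\frac{2 \Delta P}{\rho}}
Q = 0.622·0.003·√(2·(45.82·1000)/1260)·1000 = 15.91 L/s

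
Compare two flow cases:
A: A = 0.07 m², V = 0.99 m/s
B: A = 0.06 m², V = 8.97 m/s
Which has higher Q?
Q(A) = 69.3 L/s, Q(B) = 538.2 L/s. Answer: B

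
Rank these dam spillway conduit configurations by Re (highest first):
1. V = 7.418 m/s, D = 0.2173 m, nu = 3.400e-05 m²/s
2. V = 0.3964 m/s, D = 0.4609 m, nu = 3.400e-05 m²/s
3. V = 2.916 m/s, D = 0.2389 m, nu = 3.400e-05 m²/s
Case 1: Re = 47410
Case 2: Re = 5374
Case 3: Re = 20489
Ranking (highest first): 1, 3, 2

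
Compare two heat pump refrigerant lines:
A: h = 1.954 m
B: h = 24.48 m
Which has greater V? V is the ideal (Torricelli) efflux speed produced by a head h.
V(A) = 6.192 m/s, V(B) = 21.92 m/s. Answer: B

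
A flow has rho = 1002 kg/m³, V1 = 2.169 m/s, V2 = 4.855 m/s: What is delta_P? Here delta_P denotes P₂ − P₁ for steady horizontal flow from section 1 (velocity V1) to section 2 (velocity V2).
Formula: \Delta P = \frac{1}{2} \rho (V_1^2 - V_2^2)
delta_P = 0.5·1002·(2.169² − 4.855²)/1000 = -9.452 kPa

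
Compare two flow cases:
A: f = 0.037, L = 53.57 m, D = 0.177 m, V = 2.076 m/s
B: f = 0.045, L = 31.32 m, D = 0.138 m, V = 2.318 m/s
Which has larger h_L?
h_L(A) = 2.46 m, h_L(B) = 2.797 m. Answer: B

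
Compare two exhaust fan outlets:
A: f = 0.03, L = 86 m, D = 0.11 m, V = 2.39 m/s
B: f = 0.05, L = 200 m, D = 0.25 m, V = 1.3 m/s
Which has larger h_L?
h_L(A) = 6.828 m, h_L(B) = 3.445 m. Answer: A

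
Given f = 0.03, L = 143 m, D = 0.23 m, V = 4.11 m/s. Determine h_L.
Formula: h_L = f \frac{L}{D} \frac{V^2}{2g}
h_L = 0.03·(143/0.23)·4.11²/(2·9.81) = 16.06 m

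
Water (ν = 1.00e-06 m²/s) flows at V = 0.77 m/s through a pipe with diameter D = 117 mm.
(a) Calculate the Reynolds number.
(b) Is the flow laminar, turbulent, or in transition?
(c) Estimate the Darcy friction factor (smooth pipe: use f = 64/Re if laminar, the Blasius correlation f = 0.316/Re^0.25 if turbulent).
(a) Re = V·D/ν = 0.77·0.117/1.00e-06 = 90090
(b) Flow regime: turbulent (Re > 4000)
(c) Friction factor: f = 0.316/Re^0.25 = 0.316/90090^0.25 = 0.01824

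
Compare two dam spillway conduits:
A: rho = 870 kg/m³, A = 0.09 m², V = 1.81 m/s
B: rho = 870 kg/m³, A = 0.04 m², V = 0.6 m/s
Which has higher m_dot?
m_dot(A) = 141.7 kg/s, m_dot(B) = 20.88 kg/s. Answer: A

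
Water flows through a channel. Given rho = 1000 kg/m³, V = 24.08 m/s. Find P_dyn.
Formula: P_{dyn} = \frac{1}{2} \rho V^2
P_dyn = 0.5·1000·24.08²/1000 = 289.9 kPa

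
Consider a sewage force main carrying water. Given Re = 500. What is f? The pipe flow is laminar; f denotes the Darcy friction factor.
Formula: f = \frac{64}{Re}
f = 64/500 = 0.128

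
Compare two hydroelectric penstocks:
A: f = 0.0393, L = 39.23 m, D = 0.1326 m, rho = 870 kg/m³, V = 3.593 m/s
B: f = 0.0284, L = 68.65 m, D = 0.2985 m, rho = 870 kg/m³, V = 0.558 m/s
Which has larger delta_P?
delta_P(A) = 65.29 kPa, delta_P(B) = 0.8847 kPa. Answer: A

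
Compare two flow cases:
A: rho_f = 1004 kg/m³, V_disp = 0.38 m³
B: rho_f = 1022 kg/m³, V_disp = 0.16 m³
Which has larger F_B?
F_B(A) = 3743 N, F_B(B) = 1604 N. Answer: A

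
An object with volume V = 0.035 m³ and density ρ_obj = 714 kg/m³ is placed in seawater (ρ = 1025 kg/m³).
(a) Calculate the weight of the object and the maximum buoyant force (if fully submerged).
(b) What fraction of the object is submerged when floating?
(a) W=rho_obj*g*V=714*9.81*0.035=245.2 N; F_B(max)=rho*g*V=1025*9.81*0.035=351.9 N
(b) Floating fraction=rho_obj/rho=714/1025=0.697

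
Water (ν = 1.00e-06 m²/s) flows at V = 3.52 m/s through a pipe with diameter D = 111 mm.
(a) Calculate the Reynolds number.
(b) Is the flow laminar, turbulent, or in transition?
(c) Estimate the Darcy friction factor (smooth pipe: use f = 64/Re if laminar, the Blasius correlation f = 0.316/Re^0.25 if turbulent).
(a) Re = V·D/ν = 3.52·0.111/1.00e-06 = 390720
(b) Flow regime: turbulent (Re > 4000)
(c) Friction factor: f = 0.316/Re^0.25 = 0.316/390720^0.25 = 0.01264 (Blasius is strictly valid for Re ≲ 1e5; used here as the smooth-pipe estimate the problem specifies)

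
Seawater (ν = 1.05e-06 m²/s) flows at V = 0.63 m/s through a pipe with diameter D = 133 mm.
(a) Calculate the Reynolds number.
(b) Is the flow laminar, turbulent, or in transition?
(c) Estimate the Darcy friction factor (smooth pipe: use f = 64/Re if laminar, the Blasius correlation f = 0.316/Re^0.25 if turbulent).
(a) Re = V·D/ν = 0.63·0.133/1.05e-06 = 79800
(b) Flow regime: turbulent (Re > 4000)
(c) Friction factor: f = 0.316/Re^0.25 = 0.316/79800^0.25 = 0.0188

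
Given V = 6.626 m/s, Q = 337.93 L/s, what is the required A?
Formula: Q = A V
Substituting knowns: 337.93 = A·6.626·1000
Solving for A: A = (337.93/1000)/6.626 = 0.051 m²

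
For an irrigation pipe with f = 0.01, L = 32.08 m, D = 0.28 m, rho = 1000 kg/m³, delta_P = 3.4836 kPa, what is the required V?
Formula: \Delta P = f \frac{L}{D} \frac{\rho V^2}{2}
Substituting knowns: 3.4836 = 0.01·(32.08/0.28)·0.5·1000·V²/1000
Solving for V: V = √((3.4836·1000)/(0.01·(32.08/0.28)·0.5·1000)) = 2.466 m/s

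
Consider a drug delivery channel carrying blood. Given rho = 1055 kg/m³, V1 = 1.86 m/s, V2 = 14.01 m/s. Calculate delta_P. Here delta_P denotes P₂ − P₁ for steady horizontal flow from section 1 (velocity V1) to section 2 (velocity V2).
Formula: \Delta P = \frac{1}{2} \rho (V_1^2 - V_2^2)
delta_P = 0.5·1055·(1.86² − 14.01²)/1000 = -101.7 kPa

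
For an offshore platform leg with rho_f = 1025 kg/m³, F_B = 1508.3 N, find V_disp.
Formula: F_B = \rho_f g V_{disp}
Substituting knowns: 1508.3 = 1025·9.81·V_disp
Solving for V_disp: V_disp = 1508.3/(1025·9.81) = 0.15 m³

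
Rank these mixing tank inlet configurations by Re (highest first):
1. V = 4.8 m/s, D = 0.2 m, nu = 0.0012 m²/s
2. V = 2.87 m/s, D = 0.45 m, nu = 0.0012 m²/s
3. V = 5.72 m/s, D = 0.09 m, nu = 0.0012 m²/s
Case 1: Re = 800
Case 2: Re = 1076
Case 3: Re = 429
Ranking (highest first): 2, 1, 3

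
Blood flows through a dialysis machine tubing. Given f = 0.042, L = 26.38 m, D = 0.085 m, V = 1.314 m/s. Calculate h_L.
Formula: h_L = f \frac{L}{D} \frac{V^2}{2g}
h_L = 0.042·(26.38/0.085)·1.314²/(2·9.81) = 1.147 m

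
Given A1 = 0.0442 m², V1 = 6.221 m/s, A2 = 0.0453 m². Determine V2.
Formula: V_2 = \frac{A_1 V_1}{A_2}
V2 = 0.0442·6.221/0.0453 = 6.07 m/s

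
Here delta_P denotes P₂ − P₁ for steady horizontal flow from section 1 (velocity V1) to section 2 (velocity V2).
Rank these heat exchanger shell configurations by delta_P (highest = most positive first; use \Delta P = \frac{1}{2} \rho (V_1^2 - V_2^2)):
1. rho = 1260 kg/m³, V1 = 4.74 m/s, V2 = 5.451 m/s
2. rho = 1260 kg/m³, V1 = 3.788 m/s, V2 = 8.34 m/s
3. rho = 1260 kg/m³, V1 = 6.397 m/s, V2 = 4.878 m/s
Case 1: delta_P = -4.565 kPa
Case 2: delta_P = -34.78 kPa
Case 3: delta_P = 10.79 kPa
Ranking (highest first): 3, 1, 2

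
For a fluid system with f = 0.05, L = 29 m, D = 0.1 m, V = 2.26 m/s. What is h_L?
Formula: h_L = f \frac{L}{D} \frac{V^2}{2g}
h_L = 0.05·(29/0.1)·2.26²/(2·9.81) = 3.775 m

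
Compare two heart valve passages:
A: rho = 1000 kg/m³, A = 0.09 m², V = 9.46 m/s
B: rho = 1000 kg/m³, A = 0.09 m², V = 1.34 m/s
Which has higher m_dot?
m_dot(A) = 851.4 kg/s, m_dot(B) = 120.6 kg/s. Answer: A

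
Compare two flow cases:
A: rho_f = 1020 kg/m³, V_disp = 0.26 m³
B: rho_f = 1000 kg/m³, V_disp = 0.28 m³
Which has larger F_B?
F_B(A) = 2602 N, F_B(B) = 2747 N. Answer: B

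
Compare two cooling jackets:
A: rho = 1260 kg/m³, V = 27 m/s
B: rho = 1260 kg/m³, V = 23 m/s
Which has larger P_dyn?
P_dyn(A) = 459.3 kPa, P_dyn(B) = 333.3 kPa. Answer: A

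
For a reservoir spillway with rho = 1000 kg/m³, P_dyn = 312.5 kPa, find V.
Formula: P_{dyn} = \frac{1}{2} \rho V^2
Substituting knowns: 312.5 = 0.5·1000·V²/1000
Solving for V: V = √(2·(312.5·1000)/1000) = 25 m/s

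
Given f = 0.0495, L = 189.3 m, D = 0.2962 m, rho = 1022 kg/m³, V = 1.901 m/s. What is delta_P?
Formula: \Delta P = f \frac{L}{D} \frac{\rho V^2}{2}
delta_P = 0.0495·(189.3/0.2962)·0.5·1022·1.901²/1000 = 58.42 kPa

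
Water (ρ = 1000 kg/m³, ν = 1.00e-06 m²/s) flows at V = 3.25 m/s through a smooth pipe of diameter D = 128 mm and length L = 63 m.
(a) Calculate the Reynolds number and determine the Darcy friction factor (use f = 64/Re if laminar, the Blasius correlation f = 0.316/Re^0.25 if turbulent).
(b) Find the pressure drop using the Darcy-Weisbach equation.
(a) Re = V·D/ν = 3.25·0.128/1.00e-06 = 416000 → turbulent (Re > 4000); f = 0.316/Re^0.25 = 0.316/416000^0.25 = 0.012443 (Blasius is strictly valid for Re ≲ 1e5; used here as the smooth-pipe estimate the problem specifies)
(b) Darcy-Weisbach: ΔP = f·(L/D)·½ρV²/1000 = 0.012443·(63/0.128)·½·1000·3.25²/1000 = 32.34 kPa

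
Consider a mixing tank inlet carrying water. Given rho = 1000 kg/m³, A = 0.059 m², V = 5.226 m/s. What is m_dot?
Formula: \dot{m} = \rho A V
m_dot = 1000·0.059·5.226 = 308.3 kg/s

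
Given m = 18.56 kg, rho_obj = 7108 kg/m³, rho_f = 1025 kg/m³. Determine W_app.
Formula: W_{app} = mg\left(1 - \frac{\rho_f}{\rho_{obj}}\right)
W_app = 18.56·9.81·(1 − 1025/7108) = 155.8 N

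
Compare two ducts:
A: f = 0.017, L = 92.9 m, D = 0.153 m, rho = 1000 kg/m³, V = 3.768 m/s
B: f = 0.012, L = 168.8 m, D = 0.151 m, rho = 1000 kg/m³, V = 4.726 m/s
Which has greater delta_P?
delta_P(A) = 73.28 kPa, delta_P(B) = 149.8 kPa. Answer: B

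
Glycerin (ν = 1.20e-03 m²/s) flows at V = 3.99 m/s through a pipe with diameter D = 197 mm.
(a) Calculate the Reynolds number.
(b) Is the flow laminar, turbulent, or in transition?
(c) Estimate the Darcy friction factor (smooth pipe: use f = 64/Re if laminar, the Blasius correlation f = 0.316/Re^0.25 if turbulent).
(a) Re = V·D/ν = 3.99·0.197/1.20e-03 = 655.03
(b) Flow regime: laminar (Re < 2300)
(c) Friction factor: f = 64/Re = 64/655.03 = 0.09771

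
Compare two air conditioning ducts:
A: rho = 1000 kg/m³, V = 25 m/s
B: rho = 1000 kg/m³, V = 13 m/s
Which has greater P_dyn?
P_dyn(A) = 312.5 kPa, P_dyn(B) = 84.5 kPa. Answer: A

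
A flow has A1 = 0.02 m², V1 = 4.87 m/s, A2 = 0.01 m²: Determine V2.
Formula: V_2 = \frac{A_1 V_1}{A_2}
V2 = 0.02·4.87/0.01 = 9.74 m/s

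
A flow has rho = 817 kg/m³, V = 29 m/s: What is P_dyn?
Formula: P_{dyn} = \frac{1}{2} \rho V^2
P_dyn = 0.5·817·29²/1000 = 343.5 kPa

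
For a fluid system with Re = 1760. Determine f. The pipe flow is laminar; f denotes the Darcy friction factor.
Formula: f = \frac{64}{Re}
f = 64/1760 = 0.03636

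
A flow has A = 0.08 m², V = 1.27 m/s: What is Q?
Formula: Q = A V
Q = 0.08·1.27·1000 = 101.6 L/s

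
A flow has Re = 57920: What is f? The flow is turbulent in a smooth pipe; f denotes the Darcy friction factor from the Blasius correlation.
Formula: f = \frac{0.316}{Re^{0.25}}
f = 0.316/57920^0.25 = 0.02037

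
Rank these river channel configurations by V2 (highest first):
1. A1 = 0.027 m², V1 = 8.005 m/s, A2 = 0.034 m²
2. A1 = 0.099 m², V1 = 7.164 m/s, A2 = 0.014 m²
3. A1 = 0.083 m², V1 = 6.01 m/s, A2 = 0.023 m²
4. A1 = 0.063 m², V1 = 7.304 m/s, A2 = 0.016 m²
Case 1: V2 = 6.357 m/s
Case 2: V2 = 50.66 m/s
Case 3: V2 = 21.69 m/s
Case 4: V2 = 28.76 m/s
Ranking (highest first): 2, 4, 3, 1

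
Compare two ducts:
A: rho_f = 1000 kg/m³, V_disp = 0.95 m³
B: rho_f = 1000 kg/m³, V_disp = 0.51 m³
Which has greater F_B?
F_B(A) = 9320 N, F_B(B) = 5003 N. Answer: A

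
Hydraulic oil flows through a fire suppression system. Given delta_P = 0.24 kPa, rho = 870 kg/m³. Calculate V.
Formula: V = \sqrt{\frac{2 \Delta P}{\rho}}
V = √(2·(0.24·1000)/870) = 0.7428 m/s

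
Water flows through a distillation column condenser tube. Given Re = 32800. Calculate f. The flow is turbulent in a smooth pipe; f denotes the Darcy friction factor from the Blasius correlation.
Formula: f = \frac{0.316}{Re^{0.25}}
f = 0.316/32800^0.25 = 0.02348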